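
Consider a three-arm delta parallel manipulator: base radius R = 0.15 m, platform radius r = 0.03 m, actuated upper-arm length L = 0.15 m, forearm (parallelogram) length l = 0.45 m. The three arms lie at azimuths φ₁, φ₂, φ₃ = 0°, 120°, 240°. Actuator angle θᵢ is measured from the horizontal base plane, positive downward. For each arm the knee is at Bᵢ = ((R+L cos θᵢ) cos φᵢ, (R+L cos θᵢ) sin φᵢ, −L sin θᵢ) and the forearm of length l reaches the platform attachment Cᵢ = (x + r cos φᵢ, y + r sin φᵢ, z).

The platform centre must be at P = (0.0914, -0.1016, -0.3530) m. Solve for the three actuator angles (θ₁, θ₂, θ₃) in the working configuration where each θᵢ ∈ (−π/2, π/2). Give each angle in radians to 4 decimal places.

arm 1 (φ=0.0°): x'=0.0914, y'=-0.1016
  A=0.0286, B=-0.3530, C=(l²−L²−A²−y'²−z²)/(2L)=0.1475
  √(A²+B²)=0.3542;  θ1 = -1.4900+1.1412 ≈ -0.3487
φ2=120.0° → target in arm frame (-0.1337, -0.0284)
  A cos θ + B sin θ = C:  0.2537·cos θ + -0.3530·sin θ = -0.0326
  θ2 = atan2(B,A) + arccos(C/0.4347) = 0.6981
φ3=240.0° → target in arm frame (0.0423, 0.1300)
  e−x'=0.0777;  (l²−L²−(e−x')²−y'²−z²)/2L = 0.1082
  θ3 = atan2(B,A) + arccos(C/0.3615) = -0.0874

θ₁ = -0.3487, θ₂ = 0.6981, θ₃ = -0.0874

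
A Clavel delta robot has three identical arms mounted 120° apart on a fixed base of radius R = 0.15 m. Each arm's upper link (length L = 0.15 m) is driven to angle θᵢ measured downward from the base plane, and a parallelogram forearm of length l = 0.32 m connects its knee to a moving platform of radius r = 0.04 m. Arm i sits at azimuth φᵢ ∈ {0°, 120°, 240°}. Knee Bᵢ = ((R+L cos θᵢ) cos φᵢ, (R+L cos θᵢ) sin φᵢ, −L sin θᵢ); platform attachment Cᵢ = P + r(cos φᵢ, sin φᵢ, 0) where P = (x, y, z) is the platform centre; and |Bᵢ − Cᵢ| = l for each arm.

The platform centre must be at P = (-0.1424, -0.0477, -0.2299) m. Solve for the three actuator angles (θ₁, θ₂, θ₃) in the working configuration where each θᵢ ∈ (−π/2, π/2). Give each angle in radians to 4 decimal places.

θ₁ = 1.2220, θ₂ = 0.3494, θ₃ = -0.2621

arm 1 (φ=0.0°): x'=-0.1424, y'=-0.0477
  A=0.2524, B=-0.2299, C=(l²−L²−A²−y'²−z²)/(2L)=-0.1298
  √(A²+B²)=0.3414;  θ1 = -0.7388+1.9607 ≈ 1.2220
φ2=120.0° → target in arm frame (0.0299, 0.1472)
  e−x'=0.0801;  (l²−L²−(e−x')²−y'²−z²)/2L = -0.0034
  θ2 = atan2(B,A) + arccos(C/0.2435) = 0.3494
φ3=240.0° → target in arm frame (0.1125, -0.0995)
  A=-0.0025, B=-0.2299, C=(l²−L²−A²−y'²−z²)/(2L)=0.0572
  γ=atan2(-0.2299,-0.0025)=-1.5817;  ψ=arccos(0.2486)=1.3196;  θ3=γ+ψ≈-0.2621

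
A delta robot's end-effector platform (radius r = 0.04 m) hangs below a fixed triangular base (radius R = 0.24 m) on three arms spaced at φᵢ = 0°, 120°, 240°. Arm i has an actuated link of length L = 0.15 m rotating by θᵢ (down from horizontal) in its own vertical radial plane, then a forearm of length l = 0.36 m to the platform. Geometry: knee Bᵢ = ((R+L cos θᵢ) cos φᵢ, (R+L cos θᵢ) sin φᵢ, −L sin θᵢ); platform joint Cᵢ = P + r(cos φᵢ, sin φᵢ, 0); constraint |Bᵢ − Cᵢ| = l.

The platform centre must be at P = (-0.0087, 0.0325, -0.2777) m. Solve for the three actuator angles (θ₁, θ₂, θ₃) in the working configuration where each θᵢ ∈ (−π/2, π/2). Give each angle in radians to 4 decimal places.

φ1=0.0° → target in arm frame (-0.0087, 0.0325)
  A=0.2087, B=-0.2777, C=(l²−L²−A²−y'²−z²)/(2L)=-0.0488
  θ1 = atan2(B,A) + arccos(C/0.3474) = 0.7853
arm 2 (φ=120.0°): x'=0.0325, y'=-0.0087
  A cos θ + B sin θ = C:  0.1675·cos θ + -0.2777·sin θ = 0.0062
  θ2 = atan2(B,A) + arccos(C/0.3243) = 0.5238
φ3=240.0° → target in arm frame (-0.0238, -0.0238)
  A=0.2238, B=-0.2777, C=(l²−L²−A²−y'²−z²)/(2L)=-0.0689
  γ=atan2(-0.2777,0.2238)=-0.8925;  ψ=arccos(-0.1932)=1.7652;  θ3=γ+ψ≈0.8727

θ₁ = 0.7853, θ₂ = 0.5238, θ₃ = 0.8727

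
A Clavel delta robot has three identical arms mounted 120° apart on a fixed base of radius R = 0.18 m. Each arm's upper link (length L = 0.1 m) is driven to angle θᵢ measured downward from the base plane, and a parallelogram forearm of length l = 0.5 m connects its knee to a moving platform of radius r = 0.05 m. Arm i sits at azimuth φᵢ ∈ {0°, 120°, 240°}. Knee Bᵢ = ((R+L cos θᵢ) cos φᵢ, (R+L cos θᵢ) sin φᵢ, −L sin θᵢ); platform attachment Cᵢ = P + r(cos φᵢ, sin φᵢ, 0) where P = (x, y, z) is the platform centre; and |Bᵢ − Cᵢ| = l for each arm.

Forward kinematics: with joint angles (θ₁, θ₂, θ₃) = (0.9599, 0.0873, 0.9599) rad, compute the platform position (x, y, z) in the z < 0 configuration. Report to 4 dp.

(-0.0649, 0.1125, -0.4987)

φ1=0.0°: virtual centre (0.1874, 0.0000, -0.0819), radius l
S2 = (0.2296·cos120.0°, 0.2296·sin120.0°, -0.0087) = (-0.1148, 0.1989, -0.0087)
S3 = (0.1874·cos240.0°, 0.1874·sin240.0°, -0.0819) = (-0.0937, -0.1623, -0.0819)
subtract pairs → two planes through P
[-0.6043 0.3977 0.1464]·P = 0.0110;  [-0.5621 -0.3245 0.0000]·P = 0.0000
Cramer: x(z) = -0.0085+0.1132z;  y(z) = 0.0147-0.1961z
quadratic in z: (1.0513)z²+(0.1137)z+(-0.2047)=0, √Δ=0.9348 → z ∈ {-0.4987, 0.3905}; z = -0.4987 (taking z<0)
x = -0.0649, y = 0.1125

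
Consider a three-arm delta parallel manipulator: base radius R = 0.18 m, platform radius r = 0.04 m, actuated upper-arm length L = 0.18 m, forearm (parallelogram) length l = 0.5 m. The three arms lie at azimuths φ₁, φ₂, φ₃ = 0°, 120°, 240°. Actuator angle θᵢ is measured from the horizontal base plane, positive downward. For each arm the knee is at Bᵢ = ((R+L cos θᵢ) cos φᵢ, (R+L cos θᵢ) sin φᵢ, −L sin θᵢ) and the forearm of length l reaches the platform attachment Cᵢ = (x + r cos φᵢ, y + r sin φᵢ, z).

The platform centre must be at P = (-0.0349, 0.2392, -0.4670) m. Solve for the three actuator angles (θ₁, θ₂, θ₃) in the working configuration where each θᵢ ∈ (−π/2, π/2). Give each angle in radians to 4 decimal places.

θ₁ = 0.8725, θ₂ = -0.0876, θ₃ = 1.3088

φ1=0.0° → target in arm frame (-0.0349, 0.2392)
  A=0.1749, B=-0.4670, C=(l²−L²−A²−y'²−z²)/(2L)=-0.2453
  θ1 = atan2(B,A) + arccos(C/0.4987) = 0.8725
arm 2 (φ=120.0°): x'=0.2246, y'=-0.0894
  e−x'=-0.0846;  (l²−L²−(e−x')²−y'²−z²)/2L = -0.0434
  θ2 = atan2(B,A) + arccos(C/0.4746) = -0.0876
φ3=240.0° → target in arm frame (-0.1897, -0.1498)
  A cos θ + B sin θ = C:  0.3297·cos θ + -0.4670·sin θ = -0.3657
  θ3 = atan2(B,A) + arccos(C/0.5717) = 1.3088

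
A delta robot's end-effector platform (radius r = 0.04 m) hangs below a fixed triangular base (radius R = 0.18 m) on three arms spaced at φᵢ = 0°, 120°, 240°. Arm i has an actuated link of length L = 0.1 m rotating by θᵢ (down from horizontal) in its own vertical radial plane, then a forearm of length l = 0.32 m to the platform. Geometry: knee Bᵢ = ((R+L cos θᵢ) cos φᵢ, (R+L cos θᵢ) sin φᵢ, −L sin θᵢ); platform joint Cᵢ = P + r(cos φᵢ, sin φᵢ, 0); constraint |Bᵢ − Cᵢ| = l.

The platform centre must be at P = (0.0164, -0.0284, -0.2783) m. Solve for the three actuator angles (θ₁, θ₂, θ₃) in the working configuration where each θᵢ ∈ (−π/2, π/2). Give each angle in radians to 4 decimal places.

θ₁ = 0.4366, θ₂ = 0.7852, θ₃ = 0.4366

φ1=0.0° → target in arm frame (0.0164, -0.0284)
  e−x'=0.1236;  (l²−L²−(e−x')²−y'²−z²)/2L = -0.0057
  √(A²+B²)=0.3045;  θ1 = -1.1528+1.5894 ≈ 0.4366
φ2=120.0° → target in arm frame (-0.0328, 0.0000)
  A=0.1728, B=-0.2783, C=(l²−L²−A²−y'²−z²)/(2L)=-0.0745
  γ=atan2(-0.2783,0.1728)=-1.0152;  ψ=arccos(-0.2276)=1.8004;  θ2=γ+ψ≈0.7852
φ3=240.0° → target in arm frame (0.0164, 0.0284)
  e−x'=0.1236;  (l²−L²−(e−x')²−y'²−z²)/2L = -0.0057
  √(A²+B²)=0.3045;  θ3 = -1.1528+1.5894 ≈ 0.4366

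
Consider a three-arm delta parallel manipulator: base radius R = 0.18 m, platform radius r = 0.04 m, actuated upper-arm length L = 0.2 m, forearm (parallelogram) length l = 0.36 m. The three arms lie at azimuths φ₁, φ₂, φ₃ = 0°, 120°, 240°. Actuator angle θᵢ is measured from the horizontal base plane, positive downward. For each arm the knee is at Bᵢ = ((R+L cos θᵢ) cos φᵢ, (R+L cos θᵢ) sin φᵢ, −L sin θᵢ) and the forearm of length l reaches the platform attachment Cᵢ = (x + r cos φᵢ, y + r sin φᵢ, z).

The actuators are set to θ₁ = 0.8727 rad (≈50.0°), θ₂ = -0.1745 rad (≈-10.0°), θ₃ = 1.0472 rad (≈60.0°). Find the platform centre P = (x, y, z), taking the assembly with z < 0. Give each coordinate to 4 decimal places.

φ1=0.0°: virtual centre (0.2686, 0.0000, -0.1532), radius l
S2 = (0.3370·cos120.0°, 0.3370·sin120.0°, 0.0347) = (-0.1685, 0.2918, 0.0347)
S3 = (0.2400·cos240.0°, 0.2400·sin240.0°, -0.1732) = (-0.1200, -0.2078, -0.1732)
subtract pairs → two planes through P
[-0.8741 0.5836 0.3759]·P = 0.0192;  [-0.7771 -0.4157 -0.0400]·P = -0.0080
Cramer: x(z) = -0.0040+0.1627z;  y(z) = 0.0268-0.4003z
quadratic in z: (1.1868)z²+(0.1963)z+(-0.0311)=0, √Δ=0.4315 → z ∈ {-0.2645, 0.0991}; z = -0.2645 (taking z<0)
x = -0.0471, y = 0.1327

(-0.0471, 0.1327, -0.2645)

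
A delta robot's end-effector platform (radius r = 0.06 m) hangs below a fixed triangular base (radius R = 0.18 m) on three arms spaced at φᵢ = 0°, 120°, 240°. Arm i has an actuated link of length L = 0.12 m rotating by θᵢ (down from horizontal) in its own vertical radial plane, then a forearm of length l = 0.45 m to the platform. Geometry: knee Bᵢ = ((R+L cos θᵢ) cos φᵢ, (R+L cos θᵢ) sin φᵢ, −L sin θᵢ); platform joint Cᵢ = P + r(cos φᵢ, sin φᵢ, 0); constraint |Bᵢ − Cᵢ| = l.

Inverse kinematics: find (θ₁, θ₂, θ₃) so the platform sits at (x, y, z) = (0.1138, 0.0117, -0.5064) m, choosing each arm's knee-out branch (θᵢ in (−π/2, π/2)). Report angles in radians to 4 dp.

θ₁ = 0.6111, θ₂ = 1.3092, θ₃ = 1.3966

φ1=0.0° → target in arm frame (0.1138, 0.0117)
  A cos θ + B sin θ = C:  0.0062·cos θ + -0.5064·sin θ = -0.2855
  γ=atan2(-0.5064,0.0062)=-1.5586;  ψ=arccos(-0.5637)=2.1697;  θ1=γ+ψ≈0.6111
rotate P by −φ2: (-0.0468, -0.1044, -0.5064)
  e−x'=0.1668;  (l²−L²−(e−x')²−y'²−z²)/2L = -0.4461
  γ=atan2(-0.5064,0.1668)=-1.2527;  ψ=arccos(-0.8366)=2.5619;  θ2=γ+ψ≈1.3092
φ3=240.0° → target in arm frame (-0.0670, 0.0927)
  e−x'=0.1870;  (l²−L²−(e−x')²−y'²−z²)/2L = -0.4663
  γ=atan2(-0.5064,0.1870)=-1.2170;  ψ=arccos(-0.8638)=2.6136;  θ3=γ+ψ≈1.3966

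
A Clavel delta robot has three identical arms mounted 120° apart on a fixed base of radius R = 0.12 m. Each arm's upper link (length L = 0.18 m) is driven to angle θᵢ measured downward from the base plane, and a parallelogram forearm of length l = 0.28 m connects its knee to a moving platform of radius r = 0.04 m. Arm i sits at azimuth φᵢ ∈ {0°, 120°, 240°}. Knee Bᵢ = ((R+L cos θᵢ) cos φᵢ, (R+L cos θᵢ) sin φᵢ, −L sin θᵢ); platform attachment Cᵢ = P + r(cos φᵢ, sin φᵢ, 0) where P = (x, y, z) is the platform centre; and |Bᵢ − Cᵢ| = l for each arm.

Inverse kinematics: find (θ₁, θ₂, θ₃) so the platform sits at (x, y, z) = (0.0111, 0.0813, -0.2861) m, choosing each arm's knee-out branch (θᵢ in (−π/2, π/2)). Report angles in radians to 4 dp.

θ₁ = 0.6982, θ₂ = 0.4366, θ₃ = 1.0473

φ1=0.0° → target in arm frame (0.0111, 0.0813)
  e−x'=0.0689;  (l²−L²−(e−x')²−y'²−z²)/2L = -0.1311
  √(A²+B²)=0.2943;  θ1 = -1.3345+2.0327 ≈ 0.6982
rotate P by −φ2: (0.0649, -0.0503, -0.2861)
  e−x'=0.0151;  (l²−L²−(e−x')²−y'²−z²)/2L = -0.1072
  √(A²+B²)=0.2865;  θ2 = -1.5179+1.9545 ≈ 0.4366
φ3=240.0° → target in arm frame (-0.0760, -0.0310)
  A=0.1560, B=-0.2861, C=(l²−L²−A²−y'²−z²)/(2L)=-0.1698
  γ=atan2(-0.2861,0.1560)=-1.0717;  ψ=arccos(-0.5212)=2.1191;  θ3=γ+ψ≈1.0473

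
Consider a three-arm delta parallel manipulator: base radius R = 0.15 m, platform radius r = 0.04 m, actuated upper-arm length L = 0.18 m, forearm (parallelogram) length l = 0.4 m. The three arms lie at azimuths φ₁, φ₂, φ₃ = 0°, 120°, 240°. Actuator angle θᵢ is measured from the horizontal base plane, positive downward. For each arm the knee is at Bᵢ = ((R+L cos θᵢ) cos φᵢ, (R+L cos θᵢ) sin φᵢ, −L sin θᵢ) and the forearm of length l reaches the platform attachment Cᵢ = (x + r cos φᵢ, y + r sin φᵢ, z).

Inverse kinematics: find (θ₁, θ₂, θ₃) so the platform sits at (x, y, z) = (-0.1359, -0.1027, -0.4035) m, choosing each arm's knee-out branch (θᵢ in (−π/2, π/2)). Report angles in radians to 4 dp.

θ₁ = 1.2218, θ₂ = 0.8725, θ₃ = 0.1743

φ1=0.0° → target in arm frame (-0.1359, -0.1027)
  e−x'=0.2459;  (l²−L²−(e−x')²−y'²−z²)/2L = -0.2951
  √(A²+B²)=0.4725;  θ1 = -1.0235+2.2452 ≈ 1.2218
rotate P by −φ2: (-0.0210, 0.1690, -0.4035)
  e−x'=0.1310;  (l²−L²−(e−x')²−y'²−z²)/2L = -0.2249
  √(A²+B²)=0.4242;  θ2 = -1.2569+2.1294 ≈ 0.8725
arm 3 (φ=240.0°): x'=0.1569, y'=-0.0663
  A=-0.0469, B=-0.4035, C=(l²−L²−A²−y'²−z²)/(2L)=-0.1161
  θ3 = atan2(B,A) + arccos(C/0.4062) = 0.1743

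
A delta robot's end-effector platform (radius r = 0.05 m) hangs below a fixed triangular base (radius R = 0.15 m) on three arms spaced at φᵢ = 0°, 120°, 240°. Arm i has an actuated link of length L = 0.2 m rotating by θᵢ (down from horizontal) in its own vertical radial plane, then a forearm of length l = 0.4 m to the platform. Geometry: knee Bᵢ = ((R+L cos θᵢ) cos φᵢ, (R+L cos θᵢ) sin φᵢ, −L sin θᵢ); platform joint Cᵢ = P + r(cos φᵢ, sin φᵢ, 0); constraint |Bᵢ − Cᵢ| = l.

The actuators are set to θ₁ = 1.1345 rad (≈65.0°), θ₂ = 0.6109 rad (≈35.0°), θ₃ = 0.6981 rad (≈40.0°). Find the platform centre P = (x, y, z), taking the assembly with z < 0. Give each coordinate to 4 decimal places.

(-0.1093, 0.0150, -0.4523)

φ1=0.0°: virtual centre (0.1845, 0.0000, -0.1813), radius l
arm 2 at φ=120.0°: e+L cos θ2 = 0.2638;  S2 = (-0.1319, 0.2285, -0.1147)
S3 = (0.2532·cos240.0°, 0.2532·sin240.0°, -0.1286) = (-0.1266, -0.2193, -0.1286)
subtract pairs → two planes through P
linear system: -0.6329x+0.4570y = 0.0159−0.1331z; -0.6222x+-0.4386y = 0.0137−0.1054z
Cramer: x(z) = -0.0236+0.1896z;  y(z) = 0.0021-0.0286z
into |P−S₁|² = l²: 1.0368z² + 0.2835z + -0.0838 = 0;  Δ = 0.4281;  z = -0.4523 or 0.1788 → z<0 root = -0.4523
x = -0.1093, y = 0.0150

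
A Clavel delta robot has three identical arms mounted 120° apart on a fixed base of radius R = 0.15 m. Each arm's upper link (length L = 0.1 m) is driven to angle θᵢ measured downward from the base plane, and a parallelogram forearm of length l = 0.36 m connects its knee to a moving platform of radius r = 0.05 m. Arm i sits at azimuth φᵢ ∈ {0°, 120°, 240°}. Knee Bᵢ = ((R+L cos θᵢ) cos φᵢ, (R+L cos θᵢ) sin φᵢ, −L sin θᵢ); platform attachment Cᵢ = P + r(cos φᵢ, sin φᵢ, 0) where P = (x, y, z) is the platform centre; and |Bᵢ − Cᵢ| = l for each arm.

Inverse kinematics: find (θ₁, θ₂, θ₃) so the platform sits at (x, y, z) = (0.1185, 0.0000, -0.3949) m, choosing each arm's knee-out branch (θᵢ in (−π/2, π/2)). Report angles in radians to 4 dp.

θ₁ = 0.4357, θ₂ = 1.3960, θ₃ = 1.3960

φ1=0.0° → target in arm frame (0.1185, 0.0000)
  A=-0.0185, B=-0.3949, C=(l²−L²−A²−y'²−z²)/(2L)=-0.1834
  γ=atan2(-0.3949,-0.0185)=-1.6176;  ψ=arccos(-0.4640)=2.0533;  θ1=γ+ψ≈0.4357
rotate P by −φ2: (-0.0592, -0.1026, -0.3949)
  A=0.1592, B=-0.3949, C=(l²−L²−A²−y'²−z²)/(2L)=-0.3612
  γ=atan2(-0.3949,0.1592)=-1.1875;  ψ=arccos(-0.8483)=2.5835;  θ2=γ+ψ≈1.3960
arm 3 (φ=240.0°): x'=-0.0593, y'=0.1026
  A=0.1593, B=-0.3949, C=(l²−L²−A²−y'²−z²)/(2L)=-0.3612
  √(A²+B²)=0.4258;  θ3 = -1.1875+2.5835 ≈ 1.3960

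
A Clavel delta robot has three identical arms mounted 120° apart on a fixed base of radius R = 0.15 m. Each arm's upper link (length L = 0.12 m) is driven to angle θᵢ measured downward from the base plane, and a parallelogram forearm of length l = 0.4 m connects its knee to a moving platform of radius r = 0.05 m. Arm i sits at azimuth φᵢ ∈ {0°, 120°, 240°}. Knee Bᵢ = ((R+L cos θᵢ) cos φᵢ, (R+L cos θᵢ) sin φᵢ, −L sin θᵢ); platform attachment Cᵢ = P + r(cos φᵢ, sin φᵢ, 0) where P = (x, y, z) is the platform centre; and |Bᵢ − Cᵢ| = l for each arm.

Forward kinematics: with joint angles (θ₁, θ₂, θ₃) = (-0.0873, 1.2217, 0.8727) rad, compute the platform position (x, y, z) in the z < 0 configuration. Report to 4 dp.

(0.1673, -0.0530, -0.3826)

arm 1 at φ=0.0°: (R−r)+L cos θ1 = 0.2195;  S1 = (0.2195, 0.0000, 0.0105)
arm 2 at φ=120.0°: (R−r)+L cos θ2 = 0.1410;  S2 = (-0.0705, 0.1221, -0.1128)
φ3=240.0°: virtual centre (-0.0886, -0.1534, -0.0919), radius l
eliminate P² terms by subtracting sphere 1 from 2 and 3
linear system: -0.5801x+0.2443y = -0.0157−-0.2464z; -0.6162x+-0.3068y = -0.0085−-0.2048z
Cramer: x(z) = 0.0210-0.3824z;  y(z) = -0.0145+0.1006z
quadratic in z: (1.1564)z²+(0.1280)z+(-0.1202)=0, √Δ=0.7567 → z ∈ {-0.3826, 0.2718}; z = -0.3826 (taking z<0)
x = 0.1673, y = -0.0530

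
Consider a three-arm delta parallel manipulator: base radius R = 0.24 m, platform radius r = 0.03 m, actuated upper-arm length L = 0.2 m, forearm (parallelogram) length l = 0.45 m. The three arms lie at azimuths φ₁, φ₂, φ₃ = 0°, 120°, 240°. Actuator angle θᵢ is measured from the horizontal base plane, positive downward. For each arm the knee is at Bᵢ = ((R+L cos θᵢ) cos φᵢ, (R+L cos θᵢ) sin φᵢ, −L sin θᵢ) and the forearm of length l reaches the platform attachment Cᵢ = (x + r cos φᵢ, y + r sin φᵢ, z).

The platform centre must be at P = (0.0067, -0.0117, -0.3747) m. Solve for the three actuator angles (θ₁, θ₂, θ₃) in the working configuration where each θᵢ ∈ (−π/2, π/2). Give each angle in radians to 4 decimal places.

φ1=0.0° → target in arm frame (0.0067, -0.0117)
  e−x'=0.2033;  (l²−L²−(e−x')²−y'²−z²)/2L = -0.0484
  √(A²+B²)=0.4263;  θ1 = -1.0737+1.6846 ≈ 0.6109
arm 2 (φ=120.0°): x'=-0.0135, y'=0.0000
  A cos θ + B sin θ = C:  0.2235·cos θ + -0.3747·sin θ = -0.0696
  √(A²+B²)=0.4363;  θ2 = -1.0330+1.7310 ≈ 0.6980
φ3=240.0° → target in arm frame (0.0068, 0.0117)
  A=0.2032, B=-0.3747, C=(l²−L²−A²−y'²−z²)/(2L)=-0.0483
  √(A²+B²)=0.4263;  θ3 = -1.0738+1.6844 ≈ 0.6106

θ₁ = 0.6109, θ₂ = 0.6980, θ₃ = 0.6106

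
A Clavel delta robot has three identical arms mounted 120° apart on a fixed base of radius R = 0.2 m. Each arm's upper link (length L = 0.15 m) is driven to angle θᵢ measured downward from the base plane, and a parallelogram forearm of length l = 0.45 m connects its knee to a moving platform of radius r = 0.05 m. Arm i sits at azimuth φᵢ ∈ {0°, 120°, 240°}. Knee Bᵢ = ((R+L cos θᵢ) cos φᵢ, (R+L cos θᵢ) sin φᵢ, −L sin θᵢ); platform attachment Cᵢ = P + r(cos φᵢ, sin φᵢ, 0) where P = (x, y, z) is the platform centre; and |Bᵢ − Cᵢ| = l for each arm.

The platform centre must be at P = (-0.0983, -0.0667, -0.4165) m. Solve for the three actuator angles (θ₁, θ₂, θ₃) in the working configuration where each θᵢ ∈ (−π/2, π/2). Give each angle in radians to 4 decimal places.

θ₁ = 0.9595, θ₂ = 0.6107, θ₃ = 0.0872

rotate P by −φ1: (-0.0983, -0.0667, -0.4165)
  A=0.2483, B=-0.4165, C=(l²−L²−A²−y'²−z²)/(2L)=-0.1986
  √(A²+B²)=0.4849;  θ1 = -1.0332+1.9927 ≈ 0.9595
arm 2 (φ=120.0°): x'=-0.0086, y'=0.1185
  A=0.1586, B=-0.4165, C=(l²−L²−A²−y'²−z²)/(2L)=-0.1089
  γ=atan2(-0.4165,0.1586)=-1.2069;  ψ=arccos(-0.2443)=1.8176;  θ2=γ+ψ≈0.6107
arm 3 (φ=240.0°): x'=0.1069, y'=-0.0518
  A=0.0431, B=-0.4165, C=(l²−L²−A²−y'²−z²)/(2L)=0.0066
  θ3 = atan2(B,A) + arccos(C/0.4187) = 0.0872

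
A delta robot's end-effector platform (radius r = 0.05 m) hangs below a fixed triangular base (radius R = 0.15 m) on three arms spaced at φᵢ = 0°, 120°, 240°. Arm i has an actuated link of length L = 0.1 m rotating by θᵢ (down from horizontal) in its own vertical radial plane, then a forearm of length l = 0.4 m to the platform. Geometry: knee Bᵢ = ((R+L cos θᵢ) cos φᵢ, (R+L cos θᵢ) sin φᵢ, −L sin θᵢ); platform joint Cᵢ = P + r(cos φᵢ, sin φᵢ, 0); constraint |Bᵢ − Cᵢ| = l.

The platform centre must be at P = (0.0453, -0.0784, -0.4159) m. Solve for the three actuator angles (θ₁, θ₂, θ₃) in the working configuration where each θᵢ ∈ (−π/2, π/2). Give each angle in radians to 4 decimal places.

φ1=0.0° → target in arm frame (0.0453, -0.0784)
  e−x'=0.0547;  (l²−L²−(e−x')²−y'²−z²)/2L = -0.1606
  γ=atan2(-0.4159,0.0547)=-1.4400;  ψ=arccos(-0.3828)=1.9636;  θ1=γ+ψ≈0.5235
rotate P by −φ2: (-0.0905, 0.0000, -0.4159)
  e−x'=0.1905;  (l²−L²−(e−x')²−y'²−z²)/2L = -0.2964
  θ2 = atan2(B,A) + arccos(C/0.4575) = 1.1345
arm 3 (φ=240.0°): x'=0.0452, y'=0.0784
  A=0.0548, B=-0.4159, C=(l²−L²−A²−y'²−z²)/(2L)=-0.1606
  γ=atan2(-0.4159,0.0548)=-1.4399;  ψ=arccos(-0.3829)=1.9637;  θ3=γ+ψ≈0.5238

θ₁ = 0.5235, θ₂ = 1.1345, θ₃ = 0.5238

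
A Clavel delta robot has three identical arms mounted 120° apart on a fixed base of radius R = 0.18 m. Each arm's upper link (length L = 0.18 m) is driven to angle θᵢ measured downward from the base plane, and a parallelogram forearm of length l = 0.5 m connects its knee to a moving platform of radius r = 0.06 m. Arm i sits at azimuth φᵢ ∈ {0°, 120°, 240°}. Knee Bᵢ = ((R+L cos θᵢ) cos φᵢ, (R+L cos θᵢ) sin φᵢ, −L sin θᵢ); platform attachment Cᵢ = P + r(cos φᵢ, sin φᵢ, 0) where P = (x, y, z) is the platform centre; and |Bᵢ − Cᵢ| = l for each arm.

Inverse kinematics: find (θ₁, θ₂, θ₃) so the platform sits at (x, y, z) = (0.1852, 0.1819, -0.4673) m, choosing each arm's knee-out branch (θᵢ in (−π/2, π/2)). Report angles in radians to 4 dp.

θ₁ = 0.0876, θ₂ = 0.5238, θ₃ = 1.3966

φ1=0.0° → target in arm frame (0.1852, 0.1819)
  e−x'=-0.0652;  (l²−L²−(e−x')²−y'²−z²)/2L = -0.1059
  θ1 = atan2(B,A) + arccos(C/0.4718) = 0.0876
rotate P by −φ2: (0.0649, -0.2513, -0.4673)
  A=0.0551, B=-0.4673, C=(l²−L²−A²−y'²−z²)/(2L)=-0.1860
  γ=atan2(-0.4673,0.0551)=-1.4535;  ψ=arccos(-0.3954)=1.9773;  θ2=γ+ψ≈0.5238
arm 3 (φ=240.0°): x'=-0.2501, y'=0.0694
  A=0.3701, B=-0.4673, C=(l²−L²−A²−y'²−z²)/(2L)=-0.3961
  γ=atan2(-0.4673,0.3701)=-0.9009;  ψ=arccos(-0.6644)=2.2975;  θ3=γ+ψ≈1.3966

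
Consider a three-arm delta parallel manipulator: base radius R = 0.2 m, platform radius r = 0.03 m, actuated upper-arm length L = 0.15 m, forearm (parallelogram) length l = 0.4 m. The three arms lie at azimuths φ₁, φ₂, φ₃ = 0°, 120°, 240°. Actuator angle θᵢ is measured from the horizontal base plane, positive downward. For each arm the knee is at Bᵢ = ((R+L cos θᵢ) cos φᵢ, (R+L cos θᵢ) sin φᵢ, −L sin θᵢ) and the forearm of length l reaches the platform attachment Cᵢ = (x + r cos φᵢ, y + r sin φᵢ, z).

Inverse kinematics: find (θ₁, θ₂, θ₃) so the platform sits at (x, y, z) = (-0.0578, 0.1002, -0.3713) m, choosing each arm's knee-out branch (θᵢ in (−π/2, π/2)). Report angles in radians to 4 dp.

arm 1 (φ=0.0°): x'=-0.0578, y'=0.1002
  A cos θ + B sin θ = C:  0.2278·cos θ + -0.3713·sin θ = -0.2077
  θ1 = atan2(B,A) + arccos(C/0.4356) = 1.0472
φ2=120.0° → target in arm frame (0.1157, 0.0000)
  A cos θ + B sin θ = C:  0.0543·cos θ + -0.3713·sin θ = -0.0110
  √(A²+B²)=0.3753;  θ2 = -1.4255+1.6002 ≈ 0.1747
arm 3 (φ=240.0°): x'=-0.0579, y'=-0.1002
  A cos θ + B sin θ = C:  0.2279·cos θ + -0.3713·sin θ = -0.2077
  γ=atan2(-0.3713,0.2279)=-1.0203;  ψ=arccos(-0.4769)=2.0679;  θ3=γ+ψ≈1.0475

θ₁ = 1.0472, θ₂ = 0.1747, θ₃ = 1.0475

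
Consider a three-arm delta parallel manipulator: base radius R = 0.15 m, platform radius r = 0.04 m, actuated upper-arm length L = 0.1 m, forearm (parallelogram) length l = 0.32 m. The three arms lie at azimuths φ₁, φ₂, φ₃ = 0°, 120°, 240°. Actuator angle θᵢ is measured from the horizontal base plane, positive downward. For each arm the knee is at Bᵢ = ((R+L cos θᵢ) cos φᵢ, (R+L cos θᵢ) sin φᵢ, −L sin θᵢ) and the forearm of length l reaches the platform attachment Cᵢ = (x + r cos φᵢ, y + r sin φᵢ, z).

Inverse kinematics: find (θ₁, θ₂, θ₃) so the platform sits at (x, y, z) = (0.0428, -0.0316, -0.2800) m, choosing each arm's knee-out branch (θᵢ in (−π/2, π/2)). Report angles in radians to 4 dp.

φ1=0.0° → target in arm frame (0.0428, -0.0316)
  A=0.0672, B=-0.2800, C=(l²−L²−A²−y'²−z²)/(2L)=0.0424
  θ1 = atan2(B,A) + arccos(C/0.2880) = 0.0877
φ2=120.0° → target in arm frame (-0.0488, -0.0213)
  A=0.1588, B=-0.2800, C=(l²−L²−A²−y'²−z²)/(2L)=-0.0583
  γ=atan2(-0.2800,0.1588)=-1.0550;  ψ=arccos(-0.1811)=1.7529;  θ2=γ+ψ≈0.6979
φ3=240.0° → target in arm frame (0.0060, 0.0529)
  A=0.1040, B=-0.2800, C=(l²−L²−A²−y'²−z²)/(2L)=0.0019
  θ3 = atan2(B,A) + arccos(C/0.2987) = 0.3493

θ₁ = 0.0877, θ₂ = 0.6979, θ₃ = 0.3493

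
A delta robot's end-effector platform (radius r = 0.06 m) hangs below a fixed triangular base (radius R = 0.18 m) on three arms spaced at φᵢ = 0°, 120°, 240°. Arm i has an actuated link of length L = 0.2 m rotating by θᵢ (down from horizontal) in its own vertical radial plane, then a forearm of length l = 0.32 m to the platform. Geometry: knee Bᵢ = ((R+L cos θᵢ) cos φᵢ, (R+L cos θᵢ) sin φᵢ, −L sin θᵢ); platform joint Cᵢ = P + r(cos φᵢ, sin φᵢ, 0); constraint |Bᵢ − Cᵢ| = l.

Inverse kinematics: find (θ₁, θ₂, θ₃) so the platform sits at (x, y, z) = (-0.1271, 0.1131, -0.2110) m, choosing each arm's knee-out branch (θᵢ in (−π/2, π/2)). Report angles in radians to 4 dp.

θ₁ = 1.3092, θ₂ = -0.3493, θ₃ = 0.9600

φ1=0.0° → target in arm frame (-0.1271, 0.1131)
  e−x'=0.2471;  (l²−L²−(e−x')²−y'²−z²)/2L = -0.1399
  √(A²+B²)=0.3249;  θ1 = -0.7068+2.0160 ≈ 1.3092
φ2=120.0° → target in arm frame (0.1615, 0.0535)
  e−x'=-0.0415;  (l²−L²−(e−x')²−y'²−z²)/2L = 0.0332
  γ=atan2(-0.2110,-0.0415)=-1.7650;  ψ=arccos(0.1545)=1.4156;  θ2=γ+ψ≈-0.3493
arm 3 (φ=240.0°): x'=-0.0344, y'=-0.1666
  A=0.1544, B=-0.2110, C=(l²−L²−A²−y'²−z²)/(2L)=-0.0843
  θ3 = atan2(B,A) + arccos(C/0.2615) = 0.9600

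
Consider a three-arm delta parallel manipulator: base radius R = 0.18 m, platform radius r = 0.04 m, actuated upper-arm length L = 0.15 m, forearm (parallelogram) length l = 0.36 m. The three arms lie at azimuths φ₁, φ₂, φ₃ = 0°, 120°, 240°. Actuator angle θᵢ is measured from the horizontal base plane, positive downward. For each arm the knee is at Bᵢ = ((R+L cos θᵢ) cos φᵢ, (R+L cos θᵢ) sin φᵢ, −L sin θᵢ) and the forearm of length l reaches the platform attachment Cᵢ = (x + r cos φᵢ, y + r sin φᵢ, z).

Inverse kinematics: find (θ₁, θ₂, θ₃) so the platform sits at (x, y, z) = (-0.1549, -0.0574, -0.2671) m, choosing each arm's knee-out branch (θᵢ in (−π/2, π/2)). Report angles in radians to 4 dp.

θ₁ = 1.3090, θ₂ = 0.4366, θ₃ = -0.2620

rotate P by −φ1: (-0.1549, -0.0574, -0.2671)
  A=0.2949, B=-0.2671, C=(l²−L²−A²−y'²−z²)/(2L)=-0.1817
  γ=atan2(-0.2671,0.2949)=-0.7360;  ψ=arccos(-0.4566)=2.0450;  θ1=γ+ψ≈1.3090
arm 2 (φ=120.0°): x'=0.0277, y'=0.1628
  A=0.1123, B=-0.2671, C=(l²−L²−A²−y'²−z²)/(2L)=-0.0112
  √(A²+B²)=0.2897;  θ2 = -1.1729+1.6095 ≈ 0.4366
rotate P by −φ3: (0.1272, -0.1054, -0.2671)
  A=0.0128, B=-0.2671, C=(l²−L²−A²−y'²−z²)/(2L)=0.0816
  γ=atan2(-0.2671,0.0128)=-1.5228;  ψ=arccos(0.3051)=1.2608;  θ3=γ+ψ≈-0.2620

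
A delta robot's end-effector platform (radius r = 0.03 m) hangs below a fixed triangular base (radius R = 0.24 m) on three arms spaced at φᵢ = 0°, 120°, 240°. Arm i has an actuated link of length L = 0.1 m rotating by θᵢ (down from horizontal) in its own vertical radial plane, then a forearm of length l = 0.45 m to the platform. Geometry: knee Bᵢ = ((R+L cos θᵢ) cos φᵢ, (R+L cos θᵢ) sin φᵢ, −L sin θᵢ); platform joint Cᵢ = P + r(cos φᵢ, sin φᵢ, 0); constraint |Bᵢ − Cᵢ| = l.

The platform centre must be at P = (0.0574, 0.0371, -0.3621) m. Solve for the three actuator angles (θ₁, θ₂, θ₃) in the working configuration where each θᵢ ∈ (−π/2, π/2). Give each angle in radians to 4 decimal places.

θ₁ = -0.0873, θ₂ = 0.3491, θ₃ = 0.7857

rotate P by −φ1: (0.0574, 0.0371, -0.3621)
  A cos θ + B sin θ = C:  0.1526·cos θ + -0.3621·sin θ = 0.1836
  θ1 = atan2(B,A) + arccos(C/0.3929) = -0.0873
arm 2 (φ=120.0°): x'=0.0034, y'=-0.0683
  A=0.2066, B=-0.3621, C=(l²−L²−A²−y'²−z²)/(2L)=0.0703
  √(A²+B²)=0.4169;  θ2 = -1.0524+1.4014 ≈ 0.3491
arm 3 (φ=240.0°): x'=-0.0608, y'=0.0312
  A=0.2708, B=-0.3621, C=(l²−L²−A²−y'²−z²)/(2L)=-0.0647
  √(A²+B²)=0.4522;  θ3 = -0.9286+1.7143 ≈ 0.7857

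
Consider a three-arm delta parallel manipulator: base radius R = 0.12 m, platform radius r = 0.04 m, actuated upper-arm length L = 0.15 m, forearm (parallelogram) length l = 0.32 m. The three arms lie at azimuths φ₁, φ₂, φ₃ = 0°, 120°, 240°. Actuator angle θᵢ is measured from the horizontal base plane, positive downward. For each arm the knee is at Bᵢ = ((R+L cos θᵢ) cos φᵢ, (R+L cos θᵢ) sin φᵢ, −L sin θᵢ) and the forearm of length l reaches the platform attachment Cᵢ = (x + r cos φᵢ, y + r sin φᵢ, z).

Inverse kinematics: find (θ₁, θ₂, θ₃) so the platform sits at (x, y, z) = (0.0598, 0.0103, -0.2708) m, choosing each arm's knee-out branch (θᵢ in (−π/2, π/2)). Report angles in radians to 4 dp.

θ₁ = 0.0001, θ₂ = 0.4363, θ₃ = 0.5233

arm 1 (φ=0.0°): x'=0.0598, y'=0.0103
  e−x'=0.0202;  (l²−L²−(e−x')²−y'²−z²)/2L = 0.0202
  θ1 = atan2(B,A) + arccos(C/0.2716) = 0.0001
φ2=120.0° → target in arm frame (-0.0210, -0.0569)
  A cos θ + B sin θ = C:  0.1010·cos θ + -0.2708·sin θ = -0.0229
  γ=atan2(-0.2708,0.1010)=-1.2139;  ψ=arccos(-0.0793)=1.6501;  θ2=γ+ψ≈0.4363
φ3=240.0° → target in arm frame (-0.0388, 0.0466)
  A=0.1188, B=-0.2708, C=(l²−L²−A²−y'²−z²)/(2L)=-0.0324
  γ=atan2(-0.2708,0.1188)=-1.1573;  ψ=arccos(-0.1096)=1.6806;  θ3=γ+ψ≈0.5233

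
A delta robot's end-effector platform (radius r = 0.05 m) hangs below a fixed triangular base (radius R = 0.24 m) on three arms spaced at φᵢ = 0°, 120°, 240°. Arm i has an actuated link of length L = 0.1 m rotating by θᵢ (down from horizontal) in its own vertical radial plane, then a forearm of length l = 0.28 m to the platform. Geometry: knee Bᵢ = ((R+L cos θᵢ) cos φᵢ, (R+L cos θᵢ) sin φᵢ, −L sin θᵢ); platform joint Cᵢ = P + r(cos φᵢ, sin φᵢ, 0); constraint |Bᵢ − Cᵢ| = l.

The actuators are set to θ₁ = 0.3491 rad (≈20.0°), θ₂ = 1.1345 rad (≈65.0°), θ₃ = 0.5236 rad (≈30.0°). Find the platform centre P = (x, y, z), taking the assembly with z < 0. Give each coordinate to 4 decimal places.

arm 1 at φ=0.0°: e+L cos θ1 = 0.2840;  O1 = (0.2840, 0.0000, -0.0342)
O2 = (0.2323·cos120.0°, 0.2323·sin120.0°, -0.0906) = (-0.1161, 0.2011, -0.0906)
O3 = (0.2766·cos240.0°, 0.2766·sin240.0°, -0.0500) = (-0.1383, -0.2395, -0.0500)
eliminate P² terms by subtracting sphere 1 from 2 and 3
[-0.8002 0.4023 -0.1129]·P = -0.0196;  [-0.8445 -0.4791 -0.0316]·P = -0.0028
det = 0.7231;  x = 0.0146+-0.0923z,  y = -0.0199+0.0968z
sphere 1 gives Az²+Bz+C=0 with A=1.0179, B=0.1143, C=-0.0043;  B²−4AC=0.0304;  roots -0.1418, 0.0295;  negative root z = -0.1418
x = 0.0277, y = -0.0336

(0.0277, -0.0336, -0.1418)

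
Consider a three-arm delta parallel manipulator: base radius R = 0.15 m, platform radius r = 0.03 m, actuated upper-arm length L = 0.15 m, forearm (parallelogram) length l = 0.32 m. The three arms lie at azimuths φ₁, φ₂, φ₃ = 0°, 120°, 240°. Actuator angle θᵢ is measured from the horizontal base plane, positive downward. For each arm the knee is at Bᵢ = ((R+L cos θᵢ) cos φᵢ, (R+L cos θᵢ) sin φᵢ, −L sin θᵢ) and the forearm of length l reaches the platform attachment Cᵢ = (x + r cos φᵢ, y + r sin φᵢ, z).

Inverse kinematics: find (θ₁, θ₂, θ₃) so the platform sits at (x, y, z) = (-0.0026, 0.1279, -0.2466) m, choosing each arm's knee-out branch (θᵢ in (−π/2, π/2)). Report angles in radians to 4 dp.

φ1=0.0° → target in arm frame (-0.0026, 0.1279)
  e−x'=0.1226;  (l²−L²−(e−x')²−y'²−z²)/2L = -0.0410
  √(A²+B²)=0.2754;  θ1 = -1.1094+1.7202 ≈ 0.6108
arm 2 (φ=120.0°): x'=0.1121, y'=-0.0617
  e−x'=0.0079;  (l²−L²−(e−x')²−y'²−z²)/2L = 0.0507
  γ=atan2(-0.2466,0.0079)=-1.5386;  ψ=arccos(0.2056)=1.3637;  θ2=γ+ψ≈-0.1749
arm 3 (φ=240.0°): x'=-0.1095, y'=-0.0662
  e−x'=0.2295;  (l²−L²−(e−x')²−y'²−z²)/2L = -0.1265
  √(A²+B²)=0.3368;  θ3 = -0.8214+1.9558 ≈ 1.1344

θ₁ = 0.6108, θ₂ = -0.1749, θ₃ = 1.1344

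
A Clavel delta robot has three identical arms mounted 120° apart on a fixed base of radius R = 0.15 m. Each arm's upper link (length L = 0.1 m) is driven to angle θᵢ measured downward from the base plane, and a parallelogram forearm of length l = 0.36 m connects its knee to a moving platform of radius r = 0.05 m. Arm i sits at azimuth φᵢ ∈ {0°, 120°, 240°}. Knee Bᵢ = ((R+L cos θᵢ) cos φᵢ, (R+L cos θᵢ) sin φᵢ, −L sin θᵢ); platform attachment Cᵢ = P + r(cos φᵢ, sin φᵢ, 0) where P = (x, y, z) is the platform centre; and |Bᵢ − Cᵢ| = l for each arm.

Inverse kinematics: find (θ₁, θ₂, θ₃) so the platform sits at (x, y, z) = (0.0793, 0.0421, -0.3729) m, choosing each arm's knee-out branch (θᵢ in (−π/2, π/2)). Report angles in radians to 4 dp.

θ₁ = 0.3496, θ₂ = 0.7856, θ₃ = 1.1349

rotate P by −φ1: (0.0793, 0.0421, -0.3729)
  e−x'=0.0207;  (l²−L²−(e−x')²−y'²−z²)/2L = -0.1083
  θ1 = atan2(B,A) + arccos(C/0.3735) = 0.3496
arm 2 (φ=120.0°): x'=-0.0032, y'=-0.0897
  A=0.1032, B=-0.3729, C=(l²−L²−A²−y'²−z²)/(2L)=-0.1908
  θ2 = atan2(B,A) + arccos(C/0.3869) = 0.7856
arm 3 (φ=240.0°): x'=-0.0761, y'=0.0476
  e−x'=0.1761;  (l²−L²−(e−x')²−y'²−z²)/2L = -0.2637
  γ=atan2(-0.3729,0.1761)=-1.1296;  ψ=arccos(-0.6394)=2.2645;  θ3=γ+ψ≈1.1349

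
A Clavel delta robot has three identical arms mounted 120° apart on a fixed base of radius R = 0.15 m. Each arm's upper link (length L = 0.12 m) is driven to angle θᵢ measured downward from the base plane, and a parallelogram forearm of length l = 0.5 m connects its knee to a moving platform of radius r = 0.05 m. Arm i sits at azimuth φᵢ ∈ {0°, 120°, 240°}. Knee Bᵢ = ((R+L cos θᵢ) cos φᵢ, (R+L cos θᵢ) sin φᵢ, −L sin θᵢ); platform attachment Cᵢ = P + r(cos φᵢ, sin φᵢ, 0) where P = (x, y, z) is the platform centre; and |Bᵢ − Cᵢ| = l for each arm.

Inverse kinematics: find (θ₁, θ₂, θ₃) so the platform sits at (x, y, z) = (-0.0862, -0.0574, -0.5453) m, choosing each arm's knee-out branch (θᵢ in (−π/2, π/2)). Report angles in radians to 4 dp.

rotate P by −φ1: (-0.0862, -0.0574, -0.5453)
  e−x'=0.1862;  (l²−L²−(e−x')²−y'²−z²)/2L = -0.4155
  √(A²+B²)=0.5762;  θ1 = -1.2417+2.3761 ≈ 1.1344
rotate P by −φ2: (-0.0066, 0.1034, -0.5453)
  e−x'=0.1066;  (l²−L²−(e−x')²−y'²−z²)/2L = -0.3492
  θ2 = atan2(B,A) + arccos(C/0.5556) = 0.8726
rotate P by −φ3: (0.0928, -0.0460, -0.5453)
  e−x'=0.0072;  (l²−L²−(e−x')²−y'²−z²)/2L = -0.2663
  θ3 = atan2(B,A) + arccos(C/0.5453) = 0.5234

θ₁ = 1.1344, θ₂ = 0.8726, θ₃ = 0.5234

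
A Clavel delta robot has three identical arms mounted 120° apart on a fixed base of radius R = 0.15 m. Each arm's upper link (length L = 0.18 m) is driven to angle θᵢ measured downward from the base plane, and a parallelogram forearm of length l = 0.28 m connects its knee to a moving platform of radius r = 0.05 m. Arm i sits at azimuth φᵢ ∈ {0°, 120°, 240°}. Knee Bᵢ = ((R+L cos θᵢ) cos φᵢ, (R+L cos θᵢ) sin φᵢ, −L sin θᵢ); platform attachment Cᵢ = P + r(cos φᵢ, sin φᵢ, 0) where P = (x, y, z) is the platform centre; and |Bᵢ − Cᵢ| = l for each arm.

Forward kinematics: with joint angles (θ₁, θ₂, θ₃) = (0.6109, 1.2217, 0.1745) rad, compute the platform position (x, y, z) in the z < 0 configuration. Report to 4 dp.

S1 = (0.2474·cos0.0°, 0.2474·sin0.0°, -0.1032) = (0.2474, 0.0000, -0.1032)
φ2=120.0°: virtual centre (-0.0808, 0.1399, -0.1691), radius l
φ3=240.0°: virtual centre (-0.1386, -0.2401, -0.0313), radius l
subtract pairs → two planes through P
[-0.6565 0.2798 -0.1318]·P = -0.0172;  [-0.7722 -0.4802 0.1440]·P = 0.0060
Cramer: x(z) = 0.0124-0.0433z;  y(z) = -0.0323+0.3694z
sphere 1 gives Az²+Bz+C=0 with A=1.1383, B=0.2030, C=-0.0114;  B²−4AC=0.0933;  roots -0.2233, 0.0450;  negative root z = -0.2233
x = 0.0220, y = -0.1148

(0.0220, -0.1148, -0.2233)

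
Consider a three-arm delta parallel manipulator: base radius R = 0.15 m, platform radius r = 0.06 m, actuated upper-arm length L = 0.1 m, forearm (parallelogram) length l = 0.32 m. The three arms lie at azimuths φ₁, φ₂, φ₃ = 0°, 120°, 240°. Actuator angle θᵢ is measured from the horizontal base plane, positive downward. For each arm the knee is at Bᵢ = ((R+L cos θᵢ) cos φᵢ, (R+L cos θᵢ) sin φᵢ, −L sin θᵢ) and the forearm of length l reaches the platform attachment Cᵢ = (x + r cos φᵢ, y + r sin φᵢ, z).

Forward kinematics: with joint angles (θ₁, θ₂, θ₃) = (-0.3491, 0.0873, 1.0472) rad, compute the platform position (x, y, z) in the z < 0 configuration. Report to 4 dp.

φ1=0.0°: virtual centre (0.1840, 0.0000, 0.0342), radius l
φ2=120.0°: virtual centre (-0.0948, 0.1642, -0.0087), radius l
φ3=240.0°: virtual centre (-0.0700, -0.1212, -0.0866), radius l
subtract pairs → two planes through P
plane₁₂: -0.5576x+0.3284y+-0.0858z = 0.0010
det = 0.3020;  x = 0.0078+-0.3317z,  y = 0.0163+-0.3017z
sphere 1 gives Az²+Bz+C=0 with A=1.2010, B=0.0386, C=-0.0699;  B²−4AC=0.3374;  roots -0.2579, 0.2258;  negative root z = -0.2579
x = 0.0933, y = 0.0941

(0.0933, 0.0941, -0.2579)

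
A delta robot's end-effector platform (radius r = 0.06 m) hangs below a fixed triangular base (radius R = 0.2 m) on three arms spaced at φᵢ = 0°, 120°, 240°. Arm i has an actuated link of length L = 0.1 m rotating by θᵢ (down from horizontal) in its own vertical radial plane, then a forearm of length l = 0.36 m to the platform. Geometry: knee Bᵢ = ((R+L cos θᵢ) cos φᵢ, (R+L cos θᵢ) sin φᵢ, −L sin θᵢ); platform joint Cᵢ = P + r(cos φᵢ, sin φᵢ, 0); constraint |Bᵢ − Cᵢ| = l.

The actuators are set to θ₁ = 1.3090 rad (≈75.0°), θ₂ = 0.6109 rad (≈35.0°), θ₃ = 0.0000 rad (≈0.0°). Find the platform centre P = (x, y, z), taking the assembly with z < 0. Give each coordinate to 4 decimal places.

(-0.1091, -0.0502, -0.3235)

O1 = (0.1659·cos0.0°, 0.1659·sin0.0°, -0.0966) = (0.1659, 0.0000, -0.0966)
φ2=120.0°: virtual centre (-0.1110, 0.1922, -0.0574), radius l
arm 3 at φ=240.0°: ρ3 = 0.2400;  O3 = (-0.1200, -0.2078, 0.0000)
subtract pairs → two planes through P
[-0.5537 0.3844 0.0785]·P = 0.0157;  [-0.5718 -0.4157 0.1932]·P = 0.0208
det = 0.4499;  x = -0.0322+0.2375z,  y = -0.0056+0.1380z
quadratic in z: (1.0755)z²+(0.0975)z+(-0.0810)=0, √Δ=0.5983 → z ∈ {-0.3235, 0.2328}; z = -0.3235 (taking z<0)
x = -0.1091, y = -0.0502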